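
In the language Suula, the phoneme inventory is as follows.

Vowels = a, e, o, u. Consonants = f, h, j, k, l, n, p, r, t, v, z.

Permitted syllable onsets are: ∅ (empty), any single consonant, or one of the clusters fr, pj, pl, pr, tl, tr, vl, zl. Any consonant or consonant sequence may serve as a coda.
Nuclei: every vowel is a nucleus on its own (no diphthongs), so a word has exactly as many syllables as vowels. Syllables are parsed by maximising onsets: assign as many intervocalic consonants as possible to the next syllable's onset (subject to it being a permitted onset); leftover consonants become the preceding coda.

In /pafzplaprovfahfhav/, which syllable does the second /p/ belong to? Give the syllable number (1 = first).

The vowels are a, a, o, a, a — 5 nuclei, so 5 syllables.
/a…a/ gap (V1→V2): /fzpl/ splits as /fz/ + /pl/ (/pl/ is the longest suffix that is a licit onset).
/a…o/ gap (V2→V3): cluster /pr/ — /pr/ is itself a permitted onset, so the whole cluster goes right; preceding coda = ∅.
/o…a/ gap (V3→V4): cluster /vf/ — the longest permitted-onset suffix is /f/; onset = /f/, preceding coda = /v/.
/a…a/ gap (V4→V5): cluster /hfh/ — the longest permitted-onset suffix is /h/; onset = /h/, preceding coda = /hf/.
Syllabification: pafz.pla.prov.fahf.hav.
The second /p/ is in the onset of syllable 2 (/pla/).

2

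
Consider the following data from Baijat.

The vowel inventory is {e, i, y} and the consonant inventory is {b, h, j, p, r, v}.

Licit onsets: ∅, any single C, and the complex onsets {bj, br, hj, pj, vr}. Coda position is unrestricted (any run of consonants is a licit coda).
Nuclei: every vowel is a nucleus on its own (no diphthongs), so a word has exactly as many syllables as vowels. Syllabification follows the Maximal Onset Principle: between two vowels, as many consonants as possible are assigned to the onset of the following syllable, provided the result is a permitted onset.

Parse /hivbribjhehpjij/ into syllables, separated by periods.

Vowels present: i, i, e, i; each is a nucleus, giving 4 syllables.
V1 /i/ – V2 /i/: /vbr/; trying suffixes from longest down, /br/ is the first permitted one, so coda /v/ | onset /br/.
V2 /i/ – V3 /e/: /bjh/; trying suffixes from longest down, /h/ is the first permitted one, so coda /bj/ | onset /h/.
V3 /e/ – V4 /i/: /hpj/; trying suffixes from longest down, /pj/ is the first permitted one, so coda /h/ | onset /pj/.

hiv.bribj.heh.pjij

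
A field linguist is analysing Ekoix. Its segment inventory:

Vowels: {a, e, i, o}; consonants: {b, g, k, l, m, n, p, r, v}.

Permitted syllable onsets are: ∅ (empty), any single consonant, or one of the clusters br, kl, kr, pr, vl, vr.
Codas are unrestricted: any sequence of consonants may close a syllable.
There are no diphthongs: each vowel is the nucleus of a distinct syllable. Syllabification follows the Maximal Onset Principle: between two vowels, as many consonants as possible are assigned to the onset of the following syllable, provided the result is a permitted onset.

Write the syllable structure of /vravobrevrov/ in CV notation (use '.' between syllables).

CCV.CV.CCV.CCVC

The vowels are a, o, e, o — 4 nuclei, so 4 syllables.
σ1/σ2 boundary: /v/ → onset of the next syllable (single consonants are always licit onsets).
σ2/σ3 boundary: cluster /br/ — /br/ is itself a permitted onset, so the whole cluster goes right; preceding coda = ∅.
σ3/σ4 boundary: /vr/ is a licit onset in full, so it all attaches to the next syllable.
So the parse is vra.vo.bre.vrov.
Mapping each syllable to C/V: /vra/ → CCV, /vo/ → CV, /bre/ → CCV, /vrov/ → CCVC.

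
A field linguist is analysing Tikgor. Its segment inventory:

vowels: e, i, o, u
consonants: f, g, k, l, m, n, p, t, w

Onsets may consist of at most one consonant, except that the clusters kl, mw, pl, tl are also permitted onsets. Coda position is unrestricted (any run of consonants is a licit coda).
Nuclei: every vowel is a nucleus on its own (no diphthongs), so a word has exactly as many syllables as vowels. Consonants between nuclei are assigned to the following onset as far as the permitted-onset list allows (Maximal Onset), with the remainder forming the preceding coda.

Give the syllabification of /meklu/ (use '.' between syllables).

me.klu

Vowels present: e, u; each is a nucleus, giving 2 syllables.
/e…u/ gap (V1→V2): /kl/ — entire cluster is a permitted onset → onset /kl/, coda ∅.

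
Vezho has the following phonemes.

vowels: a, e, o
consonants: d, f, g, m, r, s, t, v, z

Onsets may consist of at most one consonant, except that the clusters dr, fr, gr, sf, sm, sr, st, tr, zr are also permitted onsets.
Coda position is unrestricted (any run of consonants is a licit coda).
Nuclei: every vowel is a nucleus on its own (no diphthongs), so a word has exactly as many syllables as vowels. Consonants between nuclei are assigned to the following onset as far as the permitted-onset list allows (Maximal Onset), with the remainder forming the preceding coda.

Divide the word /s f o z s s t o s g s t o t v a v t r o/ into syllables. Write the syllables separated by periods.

sfozs.stosg.stot.vav.tro

Nuclei (vowels): o, o, o, a, o → 5 syllables.
σ1/σ2 boundary: /zsst/ splits as /zs/ + /st/ (/st/ is the longest suffix that is a licit onset).
σ2/σ3 boundary: cluster /sgst/ — the longest permitted-onset suffix is /st/; onset = /st/, preceding coda = /sg/.
σ3/σ4 boundary: /tv/ splits as /t/ + /v/ (/v/ is the longest suffix that is a licit onset).
σ4/σ5 boundary: /vtr/ — longest licit onset from the right is /tr/, leaving /v/ as coda.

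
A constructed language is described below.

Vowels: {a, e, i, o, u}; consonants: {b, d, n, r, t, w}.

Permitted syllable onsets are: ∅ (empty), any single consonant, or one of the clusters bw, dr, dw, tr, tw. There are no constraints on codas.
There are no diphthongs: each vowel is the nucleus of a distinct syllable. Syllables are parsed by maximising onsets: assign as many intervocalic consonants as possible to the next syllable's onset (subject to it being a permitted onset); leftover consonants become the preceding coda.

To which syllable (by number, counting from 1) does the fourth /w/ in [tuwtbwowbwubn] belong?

The vowels are u, o, u — 3 nuclei, so 3 syllables.
/u…o/ gap (V1→V2): /wtbw/ — longest licit onset from the right is /bw/, leaving /wt/ as coda.
/o…u/ gap (V2→V3): /wbw/; trying suffixes from longest down, /bw/ is the first permitted one, so coda /w/ | onset /bw/.
So the parse is tuwt.bwow.bwubn.
The fourth /w/ is in the onset of syllable 3 (/bwubn/).

3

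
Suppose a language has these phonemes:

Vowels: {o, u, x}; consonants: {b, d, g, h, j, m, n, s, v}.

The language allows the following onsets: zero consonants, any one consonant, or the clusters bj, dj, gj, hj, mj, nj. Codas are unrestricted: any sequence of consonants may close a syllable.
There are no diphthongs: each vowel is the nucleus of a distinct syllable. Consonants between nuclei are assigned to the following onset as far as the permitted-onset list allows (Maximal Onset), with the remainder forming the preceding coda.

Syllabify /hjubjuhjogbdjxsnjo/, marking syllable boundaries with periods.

hju.bju.hjogb.djxs.njo

Nuclei (vowels): u, u, o, x, o → 5 syllables.
V1 /u/ – V2 /u/: /bj/ — entire cluster is a permitted onset → onset /bj/, coda ∅.
V2 /u/ – V3 /o/: /hj/ — entire cluster is a permitted onset → onset /hj/, coda ∅.
V3 /o/ – V4 /x/: /gbdj/; trying suffixes from longest down, /dj/ is the first permitted one, so coda /gb/ | onset /dj/.
V4 /x/ – V5 /o/: /snj/; trying suffixes from longest down, /nj/ is the first permitted one, so coda /s/ | onset /nj/.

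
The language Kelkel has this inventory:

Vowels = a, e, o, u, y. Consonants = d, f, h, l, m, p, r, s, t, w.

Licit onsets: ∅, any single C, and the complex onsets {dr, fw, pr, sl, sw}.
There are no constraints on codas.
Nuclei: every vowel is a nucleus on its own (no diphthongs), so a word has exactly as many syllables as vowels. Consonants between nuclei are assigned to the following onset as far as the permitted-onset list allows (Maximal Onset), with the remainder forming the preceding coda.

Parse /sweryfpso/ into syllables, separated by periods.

swe.ryfp.so

Nuclei (vowels): e, y, o → 3 syllables.
Between /e/ (V1) and /y/ (V2): just /r/ — single C goes to the following onset.
Between /y/ (V2) and /o/ (V3): cluster /fps/ — the longest permitted-onset suffix is /s/; onset = /s/, preceding coda = /fp/.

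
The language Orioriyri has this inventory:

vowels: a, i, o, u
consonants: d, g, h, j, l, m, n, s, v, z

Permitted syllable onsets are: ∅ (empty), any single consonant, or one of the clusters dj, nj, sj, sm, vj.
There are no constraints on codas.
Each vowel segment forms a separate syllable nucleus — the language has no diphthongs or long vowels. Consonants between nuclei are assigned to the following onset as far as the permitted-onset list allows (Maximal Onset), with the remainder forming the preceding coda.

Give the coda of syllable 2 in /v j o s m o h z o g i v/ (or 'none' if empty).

h

The vowels are o, o, o, i — 4 nuclei, so 4 syllables.
σ1/σ2 boundary: cluster /sm/ — /sm/ is itself a permitted onset, so the whole cluster goes right; preceding coda = ∅.
σ2/σ3 boundary: /hz/ splits as /h/ + /z/ (/z/ is the longest suffix that is a licit onset).
σ3/σ4 boundary: /g/ is a single consonant, so it becomes the next onset.
Syllabification: vjo.smoh.zo.giv.
Syllable 2 is /smoh/: onset /sm/, nucleus /o/, coda /h/.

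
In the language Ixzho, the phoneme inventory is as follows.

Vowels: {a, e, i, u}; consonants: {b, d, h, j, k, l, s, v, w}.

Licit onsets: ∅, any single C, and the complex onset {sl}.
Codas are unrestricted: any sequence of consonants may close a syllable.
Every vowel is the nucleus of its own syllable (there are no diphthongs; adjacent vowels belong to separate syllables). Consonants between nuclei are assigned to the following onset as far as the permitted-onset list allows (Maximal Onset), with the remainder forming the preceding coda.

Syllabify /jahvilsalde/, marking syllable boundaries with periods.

jah.vil.sal.de

Vowels present: a, i, a, e; each is a nucleus, giving 4 syllables.
V1 /a/ – V2 /i/: cluster /hv/ — the longest permitted-onset suffix is /v/; onset = /v/, preceding coda = /h/.
V2 /i/ – V3 /a/: /ls/; trying suffixes from longest down, /s/ is the first permitted one, so coda /l/ | onset /s/.
V3 /a/ – V4 /e/: /ld/; trying suffixes from longest down, /d/ is the first permitted one, so coda /l/ | onset /d/.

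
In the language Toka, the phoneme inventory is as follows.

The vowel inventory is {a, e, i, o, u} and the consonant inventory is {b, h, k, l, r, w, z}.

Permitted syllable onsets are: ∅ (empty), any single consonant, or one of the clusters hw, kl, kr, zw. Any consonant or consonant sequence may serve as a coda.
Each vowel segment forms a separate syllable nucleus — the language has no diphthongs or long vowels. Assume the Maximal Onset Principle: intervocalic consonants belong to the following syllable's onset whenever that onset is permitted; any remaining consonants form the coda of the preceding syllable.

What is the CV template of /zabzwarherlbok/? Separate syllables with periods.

Vowels present: a, a, e, o; each is a nucleus, giving 4 syllables.
V1 /a/ – V2 /a/: /bzw/ — longest licit onset from the right is /zw/, leaving /b/ as coda.
V2 /a/ – V3 /e/: /rh/ splits as /r/ + /h/ (/h/ is the longest suffix that is a licit onset).
V3 /e/ – V4 /o/: /rlb/ — longest licit onset from the right is /b/, leaving /rl/ as coda.
Syllabification: zab.zwar.herl.bok.
Mapping each syllable to C/V: /zab/ → CVC, /zwar/ → CCVC, /herl/ → CVCC, /bok/ → CVC.

CVC.CCVC.CVCC.CVC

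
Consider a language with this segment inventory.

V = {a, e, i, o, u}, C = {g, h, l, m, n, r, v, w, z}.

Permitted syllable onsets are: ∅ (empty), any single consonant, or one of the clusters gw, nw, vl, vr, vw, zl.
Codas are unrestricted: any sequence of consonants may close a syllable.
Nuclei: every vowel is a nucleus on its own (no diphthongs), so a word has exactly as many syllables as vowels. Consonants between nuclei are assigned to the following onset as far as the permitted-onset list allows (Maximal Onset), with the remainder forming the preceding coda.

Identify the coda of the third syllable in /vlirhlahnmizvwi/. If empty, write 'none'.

Nuclei (vowels): i, a, i, i → 4 syllables.
V1 /i/ – V2 /a/: cluster /rhl/ — the longest permitted-onset suffix is /l/; onset = /l/, preceding coda = /rh/.
V2 /a/ – V3 /i/: /hnm/; trying suffixes from longest down, /m/ is the first permitted one, so coda /hn/ | onset /m/.
V3 /i/ – V4 /i/: /zvw/ splits as /z/ + /vw/ (/vw/ is the longest suffix that is a licit onset).
So the parse is vlirh.lahn.miz.vwi.
Syllable 3 is /miz/: onset /m/, nucleus /i/, coda /z/.

z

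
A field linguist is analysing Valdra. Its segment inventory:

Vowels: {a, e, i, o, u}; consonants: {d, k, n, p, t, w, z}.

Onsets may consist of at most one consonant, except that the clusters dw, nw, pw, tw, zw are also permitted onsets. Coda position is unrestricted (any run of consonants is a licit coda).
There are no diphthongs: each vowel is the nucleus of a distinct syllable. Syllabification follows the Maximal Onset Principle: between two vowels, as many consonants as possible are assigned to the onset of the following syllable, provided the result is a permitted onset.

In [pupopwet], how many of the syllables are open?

2

The vowels are u, o, e — 3 nuclei, so 3 syllables.
σ1/σ2 boundary: /p/ → onset of the next syllable (single consonants are always licit onsets).
σ2/σ3 boundary: cluster /pw/ — /pw/ is itself a permitted onset, so the whole cluster goes right; preceding coda = ∅.
Result: pu.po.pwet.
Classifying each syllable: /pu/ (open), /po/ (open), /pwet/ (closed).
Open syllables: 2.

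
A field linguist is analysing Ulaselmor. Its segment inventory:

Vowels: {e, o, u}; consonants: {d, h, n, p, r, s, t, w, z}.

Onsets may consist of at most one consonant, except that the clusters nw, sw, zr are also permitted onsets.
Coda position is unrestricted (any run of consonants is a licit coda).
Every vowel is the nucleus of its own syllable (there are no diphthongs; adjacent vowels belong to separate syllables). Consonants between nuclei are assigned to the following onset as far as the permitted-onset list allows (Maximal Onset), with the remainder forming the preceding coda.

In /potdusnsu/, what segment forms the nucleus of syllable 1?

Vowels present: o, u, u; each is a nucleus, giving 3 syllables.
The first nucleus (vowel 1 from the left) is /o/.

o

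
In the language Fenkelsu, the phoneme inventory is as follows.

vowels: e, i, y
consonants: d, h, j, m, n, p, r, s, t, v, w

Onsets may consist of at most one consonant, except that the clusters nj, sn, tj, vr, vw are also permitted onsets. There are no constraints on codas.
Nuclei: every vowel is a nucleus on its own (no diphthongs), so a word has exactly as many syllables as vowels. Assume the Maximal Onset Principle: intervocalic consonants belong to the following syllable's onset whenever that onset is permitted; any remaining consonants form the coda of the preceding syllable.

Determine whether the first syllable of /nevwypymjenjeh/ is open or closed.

Vowels present: e, y, y, e, e; each is a nucleus, giving 5 syllables.
/e…y/ gap (V1→V2): cluster /vw/ — /vw/ is itself a permitted onset, so the whole cluster goes right; preceding coda = ∅.
/y…y/ gap (V2→V3): /p/ → onset of the next syllable (single consonants are always licit onsets).
/y…e/ gap (V3→V4): /mj/ splits as /m/ + /j/ (/j/ is the longest suffix that is a licit onset).
/e…e/ gap (V4→V5): /nj/ is a licit onset in full, so it all attaches to the next syllable.
So the parse is ne.vwy.pym.je.njeh.
Syllable 1 is /ne/; it ends in its nucleus with no coda, so it is open.

open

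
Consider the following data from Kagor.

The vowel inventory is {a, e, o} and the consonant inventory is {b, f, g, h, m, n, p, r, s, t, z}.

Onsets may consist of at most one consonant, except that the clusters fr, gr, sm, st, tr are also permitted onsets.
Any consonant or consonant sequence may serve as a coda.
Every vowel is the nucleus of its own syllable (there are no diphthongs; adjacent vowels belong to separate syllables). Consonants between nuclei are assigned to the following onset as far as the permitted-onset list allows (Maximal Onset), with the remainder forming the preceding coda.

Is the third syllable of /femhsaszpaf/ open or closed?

Nuclei (vowels): e, a, a → 3 syllables.
/e…a/ gap (V1→V2): /mhs/; trying suffixes from longest down, /s/ is the first permitted one, so coda /mh/ | onset /s/.
/a…a/ gap (V2→V3): /szp/ — longest licit onset from the right is /p/, leaving /sz/ as coda.
Result: femh.sasz.paf.
Syllable 3 is /paf/ with coda /f/, so it is closed.

closed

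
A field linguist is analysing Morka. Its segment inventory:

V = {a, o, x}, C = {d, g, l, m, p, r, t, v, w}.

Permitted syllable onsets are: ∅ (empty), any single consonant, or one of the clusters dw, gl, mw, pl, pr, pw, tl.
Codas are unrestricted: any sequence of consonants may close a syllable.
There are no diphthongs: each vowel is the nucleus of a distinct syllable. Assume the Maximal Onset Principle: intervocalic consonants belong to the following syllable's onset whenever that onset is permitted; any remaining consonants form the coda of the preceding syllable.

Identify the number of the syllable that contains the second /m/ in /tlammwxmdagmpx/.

2

The vowels are a, x, a, x — 4 nuclei, so 4 syllables.
V1 /a/ – V2 /x/: /mmw/ splits as /m/ + /mw/ (/mw/ is the longest suffix that is a licit onset).
V2 /x/ – V3 /a/: cluster /md/ — the longest permitted-onset suffix is /d/; onset = /d/, preceding coda = /m/.
V3 /a/ – V4 /x/: cluster /gmp/ — the longest permitted-onset suffix is /p/; onset = /p/, preceding coda = /gm/.
Result: tlam.mwxm.dagm.px.
The second /m/ is in the onset of syllable 2 (/mwxm/).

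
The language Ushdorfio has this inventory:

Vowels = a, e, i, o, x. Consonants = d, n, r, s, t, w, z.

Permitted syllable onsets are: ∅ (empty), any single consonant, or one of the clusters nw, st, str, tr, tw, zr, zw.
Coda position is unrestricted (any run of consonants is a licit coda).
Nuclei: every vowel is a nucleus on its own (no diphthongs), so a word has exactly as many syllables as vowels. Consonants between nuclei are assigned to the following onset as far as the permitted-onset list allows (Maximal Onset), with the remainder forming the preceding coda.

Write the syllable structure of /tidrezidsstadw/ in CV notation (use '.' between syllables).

The vowels are i, e, i, a — 4 nuclei, so 4 syllables.
V1 /i/ – V2 /e/: /dr/ splits as /d/ + /r/ (/r/ is the longest suffix that is a licit onset).
V2 /e/ – V3 /i/: just /z/ — single C goes to the following onset.
V3 /i/ – V4 /a/: /dsst/; trying suffixes from longest down, /st/ is the first permitted one, so coda /ds/ | onset /st/.
Result: tid.re.zids.stadw.
Mapping each syllable to C/V: /tid/ → CVC, /re/ → CV, /zids/ → CVCC, /stadw/ → CCVCC.

CVC.CV.CVCC.CCVCC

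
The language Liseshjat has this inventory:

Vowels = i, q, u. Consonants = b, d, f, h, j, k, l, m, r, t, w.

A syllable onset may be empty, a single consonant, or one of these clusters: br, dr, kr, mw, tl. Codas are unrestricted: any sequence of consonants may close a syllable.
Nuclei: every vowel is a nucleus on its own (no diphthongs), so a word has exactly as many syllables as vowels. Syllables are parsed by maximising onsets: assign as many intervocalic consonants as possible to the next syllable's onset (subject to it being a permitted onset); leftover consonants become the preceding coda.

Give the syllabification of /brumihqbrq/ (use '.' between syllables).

bru.mi.hq.brq

Vowels present: u, i, q, q; each is a nucleus, giving 4 syllables.
Between /u/ (V1) and /i/ (V2): just /m/ — single C goes to the following onset.
Between /i/ (V2) and /q/ (V3): /h/ → onset of the next syllable (single consonants are always licit onsets).
Between /q/ (V3) and /q/ (V4): /br/ — entire cluster is a permitted onset → onset /br/, coda ∅.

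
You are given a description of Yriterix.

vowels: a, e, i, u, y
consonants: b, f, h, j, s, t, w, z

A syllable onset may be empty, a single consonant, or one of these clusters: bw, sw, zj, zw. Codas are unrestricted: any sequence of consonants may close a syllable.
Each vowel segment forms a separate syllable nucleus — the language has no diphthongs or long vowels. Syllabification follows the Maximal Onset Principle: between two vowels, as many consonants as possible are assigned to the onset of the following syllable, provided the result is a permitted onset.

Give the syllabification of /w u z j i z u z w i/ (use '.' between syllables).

wu.zji.zu.zwi

Nuclei (vowels): u, i, u, i → 4 syllables.
V1 /u/ – V2 /i/: /zj/ is a licit onset in full, so it all attaches to the next syllable.
V2 /i/ – V3 /u/: /z/ is a single consonant, so it becomes the next onset.
V3 /u/ – V4 /i/: /zw/ — entire cluster is a permitted onset → onset /zw/, coda ∅.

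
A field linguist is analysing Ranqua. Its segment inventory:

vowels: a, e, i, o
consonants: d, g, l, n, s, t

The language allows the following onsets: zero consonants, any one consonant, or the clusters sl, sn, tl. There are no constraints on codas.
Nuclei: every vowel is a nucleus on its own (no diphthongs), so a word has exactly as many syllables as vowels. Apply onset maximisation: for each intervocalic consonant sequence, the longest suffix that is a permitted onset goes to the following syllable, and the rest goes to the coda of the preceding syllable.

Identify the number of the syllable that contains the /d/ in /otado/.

3

The vowels are o, a, o — 3 nuclei, so 3 syllables.
σ1/σ2 boundary: /t/ is a single consonant, so it becomes the next onset.
σ2/σ3 boundary: just /d/ — single C goes to the following onset.
Syllabification: o.ta.do.
The /d/ is in the onset of syllable 3 (/do/).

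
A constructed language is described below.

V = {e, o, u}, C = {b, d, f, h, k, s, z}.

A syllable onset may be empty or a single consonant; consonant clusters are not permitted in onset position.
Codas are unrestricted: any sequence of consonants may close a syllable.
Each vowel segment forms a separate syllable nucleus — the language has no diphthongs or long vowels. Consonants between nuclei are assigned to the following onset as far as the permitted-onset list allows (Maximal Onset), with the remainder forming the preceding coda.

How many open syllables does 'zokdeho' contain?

Vowels present: o, e, o; each is a nucleus, giving 3 syllables.
σ1/σ2 boundary: /kd/ — longest licit onset from the right is /d/, leaving /k/ as coda.
σ2/σ3 boundary: /h/ → onset of the next syllable (single consonants are always licit onsets).
So the parse is zok.de.ho.
Classifying each syllable: /zok/ (closed), /de/ (open), /ho/ (open).
Open syllables: 2.

2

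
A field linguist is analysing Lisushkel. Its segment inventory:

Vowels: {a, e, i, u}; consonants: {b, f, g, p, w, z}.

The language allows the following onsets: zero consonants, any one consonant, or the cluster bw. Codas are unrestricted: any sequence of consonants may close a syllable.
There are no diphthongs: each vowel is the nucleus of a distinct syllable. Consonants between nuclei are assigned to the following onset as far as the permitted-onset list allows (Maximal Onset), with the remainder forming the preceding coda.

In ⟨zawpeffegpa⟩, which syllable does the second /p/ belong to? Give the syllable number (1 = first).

Nuclei (vowels): a, e, e, a → 4 syllables.
Between /a/ (V1) and /e/ (V2): cluster /wp/ — the longest permitted-onset suffix is /p/; onset = /p/, preceding coda = /w/.
Between /e/ (V2) and /e/ (V3): cluster /ff/ — the longest permitted-onset suffix is /f/; onset = /f/, preceding coda = /f/.
Between /e/ (V3) and /a/ (V4): /gp/ splits as /g/ + /p/ (/p/ is the longest suffix that is a licit onset).
Putting it together: zaw.pef.feg.pa.
The second /p/ is in the onset of syllable 4 (/pa/).

4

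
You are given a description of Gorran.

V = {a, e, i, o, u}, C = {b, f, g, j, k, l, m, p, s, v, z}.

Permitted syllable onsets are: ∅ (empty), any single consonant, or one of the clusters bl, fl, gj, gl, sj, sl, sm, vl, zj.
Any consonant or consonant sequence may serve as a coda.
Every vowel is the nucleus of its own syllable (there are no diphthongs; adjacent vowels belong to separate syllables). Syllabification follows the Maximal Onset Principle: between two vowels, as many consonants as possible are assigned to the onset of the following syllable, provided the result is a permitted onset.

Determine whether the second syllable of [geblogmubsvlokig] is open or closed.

closed

Vowels present: e, o, u, o, i; each is a nucleus, giving 5 syllables.
/e…o/ gap (V1→V2): /bl/ is a licit onset in full, so it all attaches to the next syllable.
/o…u/ gap (V2→V3): /gm/ splits as /g/ + /m/ (/m/ is the longest suffix that is a licit onset).
/u…o/ gap (V3→V4): cluster /bsvl/ — the longest permitted-onset suffix is /vl/; onset = /vl/, preceding coda = /bs/.
/o…i/ gap (V4→V5): /k/ is a single consonant, so it becomes the next onset.
Putting it together: ge.blog.mubs.vlo.kig.
Syllable 2 is /blog/ with coda /g/, so it is closed.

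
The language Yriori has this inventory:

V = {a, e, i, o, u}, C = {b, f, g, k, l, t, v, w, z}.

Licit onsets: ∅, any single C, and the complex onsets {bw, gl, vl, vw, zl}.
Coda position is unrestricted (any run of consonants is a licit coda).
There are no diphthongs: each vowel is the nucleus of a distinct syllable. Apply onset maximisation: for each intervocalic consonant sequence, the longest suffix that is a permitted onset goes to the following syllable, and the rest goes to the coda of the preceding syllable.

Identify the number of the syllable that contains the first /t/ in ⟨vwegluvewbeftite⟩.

The vowels are e, u, e, e, i, e — 6 nuclei, so 6 syllables.
σ1/σ2 boundary: cluster /gl/ — /gl/ is itself a permitted onset, so the whole cluster goes right; preceding coda = ∅.
σ2/σ3 boundary: just /v/ — single C goes to the following onset.
σ3/σ4 boundary: /wb/ splits as /w/ + /b/ (/b/ is the longest suffix that is a licit onset).
σ4/σ5 boundary: /ft/; trying suffixes from longest down, /t/ is the first permitted one, so coda /f/ | onset /t/.
σ5/σ6 boundary: just /t/ — single C goes to the following onset.
Syllabification: vwe.glu.vew.bef.ti.te.
The first /t/ is in the onset of syllable 5 (/ti/).

5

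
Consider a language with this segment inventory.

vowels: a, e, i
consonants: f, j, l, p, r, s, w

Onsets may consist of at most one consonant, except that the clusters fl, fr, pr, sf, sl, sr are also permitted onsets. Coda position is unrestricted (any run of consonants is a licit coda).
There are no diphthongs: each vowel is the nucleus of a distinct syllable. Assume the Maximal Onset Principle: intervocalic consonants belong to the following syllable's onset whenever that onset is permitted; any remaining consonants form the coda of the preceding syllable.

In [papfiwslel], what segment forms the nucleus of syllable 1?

a

Vowels present: a, i, e; each is a nucleus, giving 3 syllables.
The first nucleus (vowel 1 from the left) is /a/.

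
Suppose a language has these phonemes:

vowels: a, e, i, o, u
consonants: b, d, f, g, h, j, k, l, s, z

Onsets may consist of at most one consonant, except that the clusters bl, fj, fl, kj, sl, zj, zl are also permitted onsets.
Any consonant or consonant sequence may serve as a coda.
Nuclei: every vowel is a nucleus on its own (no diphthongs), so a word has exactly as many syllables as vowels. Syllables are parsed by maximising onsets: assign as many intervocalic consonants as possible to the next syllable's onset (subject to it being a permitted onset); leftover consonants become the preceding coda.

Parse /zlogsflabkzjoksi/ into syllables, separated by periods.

zlogs.flabk.zjok.si

The vowels are o, a, o, i — 4 nuclei, so 4 syllables.
σ1/σ2 boundary: cluster /gsfl/ — the longest permitted-onset suffix is /fl/; onset = /fl/, preceding coda = /gs/.
σ2/σ3 boundary: /bkzj/ splits as /bk/ + /zj/ (/zj/ is the longest suffix that is a licit onset).
σ3/σ4 boundary: /ks/ splits as /k/ + /s/ (/s/ is the longest suffix that is a licit onset).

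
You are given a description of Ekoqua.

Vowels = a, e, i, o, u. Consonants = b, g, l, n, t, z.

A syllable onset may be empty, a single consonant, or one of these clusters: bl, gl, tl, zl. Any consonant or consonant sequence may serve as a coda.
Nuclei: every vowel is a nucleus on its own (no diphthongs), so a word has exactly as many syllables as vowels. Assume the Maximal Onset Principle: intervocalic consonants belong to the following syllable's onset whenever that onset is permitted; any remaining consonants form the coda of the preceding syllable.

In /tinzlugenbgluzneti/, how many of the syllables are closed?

3

Vowels present: i, u, e, u, e, i; each is a nucleus, giving 6 syllables.
V1 /i/ – V2 /u/: /nzl/; trying suffixes from longest down, /zl/ is the first permitted one, so coda /n/ | onset /zl/.
V2 /u/ – V3 /e/: /g/ is a single consonant, so it becomes the next onset.
V3 /e/ – V4 /u/: /nbgl/; trying suffixes from longest down, /gl/ is the first permitted one, so coda /nb/ | onset /gl/.
V4 /u/ – V5 /e/: cluster /zn/ — the longest permitted-onset suffix is /n/; onset = /n/, preceding coda = /z/.
V5 /e/ – V6 /i/: /t/ is a single consonant, so it becomes the next onset.
Putting it together: tin.zlu.genb.gluz.ne.ti.
Classifying each syllable: /tin/ (closed), /zlu/ (open), /genb/ (closed), /gluz/ (closed), /ne/ (open), /ti/ (open).
Closed syllables: 3.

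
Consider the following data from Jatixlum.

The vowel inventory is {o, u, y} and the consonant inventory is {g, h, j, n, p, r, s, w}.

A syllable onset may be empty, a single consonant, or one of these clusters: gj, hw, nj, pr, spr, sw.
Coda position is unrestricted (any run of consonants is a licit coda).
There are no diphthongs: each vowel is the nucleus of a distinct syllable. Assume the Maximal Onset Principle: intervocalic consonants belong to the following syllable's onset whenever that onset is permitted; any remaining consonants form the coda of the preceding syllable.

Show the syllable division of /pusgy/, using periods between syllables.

pus.gy

Nuclei (vowels): u, y → 2 syllables.
σ1/σ2 boundary: /sg/; trying suffixes from longest down, /g/ is the first permitted one, so coda /s/ | onset /g/.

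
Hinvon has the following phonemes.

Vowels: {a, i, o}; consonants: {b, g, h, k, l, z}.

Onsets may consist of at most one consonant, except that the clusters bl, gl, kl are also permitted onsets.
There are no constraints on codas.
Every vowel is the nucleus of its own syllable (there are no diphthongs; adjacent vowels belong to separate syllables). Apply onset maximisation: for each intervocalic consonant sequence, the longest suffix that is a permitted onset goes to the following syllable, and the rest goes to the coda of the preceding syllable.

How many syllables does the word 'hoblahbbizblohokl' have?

5

The vowels are o, a, i, o, o — 5 nuclei, so 5 syllables.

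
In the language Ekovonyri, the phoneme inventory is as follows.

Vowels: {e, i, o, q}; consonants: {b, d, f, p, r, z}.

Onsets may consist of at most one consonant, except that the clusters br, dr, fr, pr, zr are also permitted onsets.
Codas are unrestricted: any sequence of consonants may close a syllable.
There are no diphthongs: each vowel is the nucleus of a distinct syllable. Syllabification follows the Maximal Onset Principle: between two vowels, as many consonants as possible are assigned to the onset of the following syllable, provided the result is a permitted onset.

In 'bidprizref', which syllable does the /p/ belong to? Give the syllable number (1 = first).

Vowels present: i, i, e; each is a nucleus, giving 3 syllables.
Between /i/ (V1) and /i/ (V2): /dpr/; trying suffixes from longest down, /pr/ is the first permitted one, so coda /d/ | onset /pr/.
Between /i/ (V2) and /e/ (V3): cluster /zr/ — /zr/ is itself a permitted onset, so the whole cluster goes right; preceding coda = ∅.
Syllabification: bid.pri.zref.
The /p/ is in the onset of syllable 2 (/pri/).

2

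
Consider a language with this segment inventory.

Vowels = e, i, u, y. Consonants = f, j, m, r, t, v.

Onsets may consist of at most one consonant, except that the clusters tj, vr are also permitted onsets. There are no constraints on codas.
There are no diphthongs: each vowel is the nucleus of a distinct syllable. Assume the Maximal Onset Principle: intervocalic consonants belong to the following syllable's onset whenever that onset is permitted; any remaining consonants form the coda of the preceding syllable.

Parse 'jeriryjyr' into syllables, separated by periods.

Vowels present: e, i, y, y; each is a nucleus, giving 4 syllables.
σ1/σ2 boundary: just /r/ — single C goes to the following onset.
σ2/σ3 boundary: /r/ is a single consonant, so it becomes the next onset.
σ3/σ4 boundary: just /j/ — single C goes to the following onset.

je.ri.ry.jyr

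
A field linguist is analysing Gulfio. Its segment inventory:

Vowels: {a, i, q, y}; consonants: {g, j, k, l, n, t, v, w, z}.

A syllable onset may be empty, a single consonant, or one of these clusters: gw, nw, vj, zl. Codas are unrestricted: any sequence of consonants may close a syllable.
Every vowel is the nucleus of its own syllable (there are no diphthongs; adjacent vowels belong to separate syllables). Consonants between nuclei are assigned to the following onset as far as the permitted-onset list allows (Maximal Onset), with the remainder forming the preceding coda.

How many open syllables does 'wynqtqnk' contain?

The vowels are y, q, q — 3 nuclei, so 3 syllables.
V1 /y/ – V2 /q/: /n/ → onset of the next syllable (single consonants are always licit onsets).
V2 /q/ – V3 /q/: /t/ → onset of the next syllable (single consonants are always licit onsets).
Syllabification: wy.nq.tqnk.
Classifying each syllable: /wy/ (open), /nq/ (open), /tqnk/ (closed).
Open syllables: 2.

2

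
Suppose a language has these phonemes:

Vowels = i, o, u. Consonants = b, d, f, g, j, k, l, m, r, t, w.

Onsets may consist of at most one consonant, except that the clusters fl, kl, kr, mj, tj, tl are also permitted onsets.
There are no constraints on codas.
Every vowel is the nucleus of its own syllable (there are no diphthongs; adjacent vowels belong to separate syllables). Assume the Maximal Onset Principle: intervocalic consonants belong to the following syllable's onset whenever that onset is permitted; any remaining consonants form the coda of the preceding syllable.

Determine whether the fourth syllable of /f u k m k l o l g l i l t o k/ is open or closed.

closed

The vowels are u, o, i, o — 4 nuclei, so 4 syllables.
Between /u/ (V1) and /o/ (V2): /kmkl/ splits as /km/ + /kl/ (/kl/ is the longest suffix that is a licit onset).
Between /o/ (V2) and /i/ (V3): /lgl/; trying suffixes from longest down, /l/ is the first permitted one, so coda /lg/ | onset /l/.
Between /i/ (V3) and /o/ (V4): /lt/; trying suffixes from longest down, /t/ is the first permitted one, so coda /l/ | onset /t/.
Putting it together: fukm.klolg.lil.tok.
Syllable 4 is /tok/ with coda /k/, so it is closed.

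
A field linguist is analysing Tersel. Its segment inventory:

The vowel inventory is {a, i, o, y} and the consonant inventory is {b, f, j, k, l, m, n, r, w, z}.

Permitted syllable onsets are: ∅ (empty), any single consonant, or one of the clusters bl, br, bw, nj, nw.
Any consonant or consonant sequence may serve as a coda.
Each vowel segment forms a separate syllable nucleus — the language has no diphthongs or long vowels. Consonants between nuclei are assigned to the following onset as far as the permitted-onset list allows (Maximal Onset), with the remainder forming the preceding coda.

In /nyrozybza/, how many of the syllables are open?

Nuclei (vowels): y, o, y, a → 4 syllables.
V1 /y/ – V2 /o/: just /r/ — single C goes to the following onset.
V2 /o/ – V3 /y/: /z/ → onset of the next syllable (single consonants are always licit onsets).
V3 /y/ – V4 /a/: cluster /bz/ — the longest permitted-onset suffix is /z/; onset = /z/, preceding coda = /b/.
So the parse is ny.ro.zyb.za.
Classifying each syllable: /ny/ (open), /ro/ (open), /zyb/ (closed), /za/ (open).
Open syllables: 3.

3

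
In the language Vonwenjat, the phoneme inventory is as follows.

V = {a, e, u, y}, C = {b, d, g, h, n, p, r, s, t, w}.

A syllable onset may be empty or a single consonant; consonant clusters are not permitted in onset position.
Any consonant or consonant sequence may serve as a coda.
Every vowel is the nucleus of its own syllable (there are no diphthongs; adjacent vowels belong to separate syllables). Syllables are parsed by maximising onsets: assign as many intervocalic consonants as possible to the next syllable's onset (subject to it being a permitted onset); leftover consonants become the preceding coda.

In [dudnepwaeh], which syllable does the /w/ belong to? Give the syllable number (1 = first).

3

The vowels are u, e, a, e — 4 nuclei, so 4 syllables.
σ1/σ2 boundary: /dn/ — longest licit onset from the right is /n/, leaving /d/ as coda.
σ2/σ3 boundary: /pw/; trying suffixes from longest down, /w/ is the first permitted one, so coda /p/ | onset /w/.
σ3/σ4 boundary: nothing intervenes; syllable break is V.V.
So the parse is dud.nep.wa.eh.
The /w/ is in the onset of syllable 3 (/wa/).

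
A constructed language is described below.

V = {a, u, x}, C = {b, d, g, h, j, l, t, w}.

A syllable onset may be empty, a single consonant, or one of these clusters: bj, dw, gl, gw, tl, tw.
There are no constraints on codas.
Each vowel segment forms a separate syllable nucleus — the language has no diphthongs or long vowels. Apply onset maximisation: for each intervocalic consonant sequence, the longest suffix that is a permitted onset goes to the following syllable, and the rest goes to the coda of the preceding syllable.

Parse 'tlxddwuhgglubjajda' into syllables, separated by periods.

Nuclei (vowels): x, u, u, a, a → 5 syllables.
/x…u/ gap (V1→V2): /ddw/ — longest licit onset from the right is /dw/, leaving /d/ as coda.
/u…u/ gap (V2→V3): /hggl/ — longest licit onset from the right is /gl/, leaving /hg/ as coda.
/u…a/ gap (V3→V4): /bj/ — entire cluster is a permitted onset → onset /bj/, coda ∅.
/a…a/ gap (V4→V5): /jd/ splits as /j/ + /d/ (/d/ is the longest suffix that is a licit onset).

tlxd.dwuhg.glu.bjaj.da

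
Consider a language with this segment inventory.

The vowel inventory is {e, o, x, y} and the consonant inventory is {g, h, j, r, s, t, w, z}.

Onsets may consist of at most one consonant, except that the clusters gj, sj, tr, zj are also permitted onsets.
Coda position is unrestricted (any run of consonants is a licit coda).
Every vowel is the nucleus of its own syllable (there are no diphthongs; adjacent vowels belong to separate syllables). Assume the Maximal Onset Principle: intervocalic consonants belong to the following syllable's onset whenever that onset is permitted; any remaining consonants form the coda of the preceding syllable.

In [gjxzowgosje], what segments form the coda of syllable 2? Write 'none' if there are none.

w

Vowels present: x, o, o, e; each is a nucleus, giving 4 syllables.
V1 /x/ – V2 /o/: /z/ → onset of the next syllable (single consonants are always licit onsets).
V2 /o/ – V3 /o/: cluster /wg/ — the longest permitted-onset suffix is /g/; onset = /g/, preceding coda = /w/.
V3 /o/ – V4 /e/: /sj/ is a licit onset in full, so it all attaches to the next syllable.
Syllabification: gjx.zow.go.sje.
Syllable 2 is /zow/: onset /z/, nucleus /o/, coda /w/.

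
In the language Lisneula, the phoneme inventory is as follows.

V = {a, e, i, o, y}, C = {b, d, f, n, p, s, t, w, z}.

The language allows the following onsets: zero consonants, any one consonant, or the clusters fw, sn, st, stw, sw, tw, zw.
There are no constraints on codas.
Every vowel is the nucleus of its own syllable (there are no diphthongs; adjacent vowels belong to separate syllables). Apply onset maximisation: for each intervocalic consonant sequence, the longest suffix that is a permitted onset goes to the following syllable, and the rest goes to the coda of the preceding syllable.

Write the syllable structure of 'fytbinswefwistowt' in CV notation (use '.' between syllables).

CVC.CVC.CCV.CCV.CCVCC

The vowels are y, i, e, i, o — 5 nuclei, so 5 syllables.
σ1/σ2 boundary: /tb/; trying suffixes from longest down, /b/ is the first permitted one, so coda /t/ | onset /b/.
σ2/σ3 boundary: cluster /nsw/ — the longest permitted-onset suffix is /sw/; onset = /sw/, preceding coda = /n/.
σ3/σ4 boundary: /fw/ is a licit onset in full, so it all attaches to the next syllable.
σ4/σ5 boundary: /st/ is a licit onset in full, so it all attaches to the next syllable.
Syllabification: fyt.bin.swe.fwi.stowt.
Mapping each syllable to C/V: /fyt/ → CVC, /bin/ → CVC, /swe/ → CCV, /fwi/ → CCV, /stowt/ → CCVCC.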